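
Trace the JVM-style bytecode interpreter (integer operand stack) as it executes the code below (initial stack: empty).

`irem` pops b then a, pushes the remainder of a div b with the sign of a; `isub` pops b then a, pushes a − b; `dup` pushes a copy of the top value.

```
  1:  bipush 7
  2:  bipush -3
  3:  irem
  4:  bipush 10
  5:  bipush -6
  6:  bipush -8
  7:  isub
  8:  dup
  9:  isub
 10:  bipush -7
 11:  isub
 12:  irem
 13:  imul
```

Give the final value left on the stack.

bipush 7  : 7
bipush -3 : 7 -3
irem      : 1
bipush 10 : 1 10
bipush -6 : 1 10 -6
bipush -8 : 1 10 -6 -8
isub      : 1 10 2
dup       : 1 10 2 2
isub      : 1 10 0
bipush -7 : 1 10 0 -7
isub      : 1 10 7
irem      : 1 3
imul      : 3

3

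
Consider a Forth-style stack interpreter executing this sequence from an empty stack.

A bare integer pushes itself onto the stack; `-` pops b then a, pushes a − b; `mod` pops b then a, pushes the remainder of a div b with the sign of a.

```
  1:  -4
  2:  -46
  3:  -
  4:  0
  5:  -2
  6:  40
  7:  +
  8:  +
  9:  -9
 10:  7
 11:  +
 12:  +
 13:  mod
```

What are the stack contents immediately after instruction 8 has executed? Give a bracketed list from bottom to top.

[42, 38]

-4   -4
-46  -4 -46
-    42
0    42 0
-2   42 0 -2
40   42 0 -2 40
+    42 0 38
+    42 38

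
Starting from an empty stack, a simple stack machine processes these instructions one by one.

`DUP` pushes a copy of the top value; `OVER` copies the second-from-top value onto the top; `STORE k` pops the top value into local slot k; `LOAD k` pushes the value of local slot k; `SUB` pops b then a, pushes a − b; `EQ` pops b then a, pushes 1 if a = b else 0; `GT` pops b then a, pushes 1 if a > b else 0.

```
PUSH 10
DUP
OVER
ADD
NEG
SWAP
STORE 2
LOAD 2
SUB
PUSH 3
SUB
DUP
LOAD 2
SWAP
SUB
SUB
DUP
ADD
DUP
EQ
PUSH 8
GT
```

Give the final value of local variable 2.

10

PUSH 10 -> 10
DUP     -> 10 10
OVER    -> 10 10 10
ADD     -> 10 20
NEG     -> 10 -20
SWAP    -> -20 10
STORE 2 -> -20
LOAD 2  -> -20 10
SUB     -> -30
PUSH 3  -> -30 3
SUB     -> -33
DUP     -> -33 -33
LOAD 2  -> -33 -33 10
SWAP    -> -33 10 -33
SUB     -> -33 43
SUB     -> -76
DUP     -> -76 -76
ADD     -> -152
DUP     -> -152 -152
EQ      -> 1
PUSH 8  -> 1 8
GT      -> 0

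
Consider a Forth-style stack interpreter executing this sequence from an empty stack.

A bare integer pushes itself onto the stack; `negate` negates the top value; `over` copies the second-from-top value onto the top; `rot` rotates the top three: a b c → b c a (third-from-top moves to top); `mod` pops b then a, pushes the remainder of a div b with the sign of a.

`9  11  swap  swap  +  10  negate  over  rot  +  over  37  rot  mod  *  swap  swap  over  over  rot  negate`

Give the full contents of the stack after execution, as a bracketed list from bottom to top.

9      → [9]
11     → [9, 11]
swap   → [11, 9]
swap   → [9, 11]
+      → [20]
10     → [20, 10]
negate → [20, -10]
over   → [20, -10, 20]
rot    → [-10, 20, 20]
+      → [-10, 40]
over   → [-10, 40, -10]
37     → [-10, 40, -10, 37]
rot    → [-10, -10, 37, 40]
mod    → [-10, -10, 37]
*      → [-10, -370]
swap   → [-370, -10]
swap   → [-10, -370]
over   → [-10, -370, -10]
over   → [-10, -370, -10, -370]
rot    → [-10, -10, -370, -370]
negate → [-10, -10, -370, 370]

[-10, -10, -370, 370]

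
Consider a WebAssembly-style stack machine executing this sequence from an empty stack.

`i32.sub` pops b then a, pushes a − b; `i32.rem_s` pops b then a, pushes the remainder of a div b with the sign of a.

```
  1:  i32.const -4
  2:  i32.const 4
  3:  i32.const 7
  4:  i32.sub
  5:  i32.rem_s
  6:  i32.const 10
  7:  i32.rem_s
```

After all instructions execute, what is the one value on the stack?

i32.const -4 -> -4
i32.const 4  -> -4 4
i32.const 7  -> -4 4 7
i32.sub      -> -4 -3
i32.rem_s    -> -1
i32.const 10 -> -1 10
i32.rem_s    -> -1

-1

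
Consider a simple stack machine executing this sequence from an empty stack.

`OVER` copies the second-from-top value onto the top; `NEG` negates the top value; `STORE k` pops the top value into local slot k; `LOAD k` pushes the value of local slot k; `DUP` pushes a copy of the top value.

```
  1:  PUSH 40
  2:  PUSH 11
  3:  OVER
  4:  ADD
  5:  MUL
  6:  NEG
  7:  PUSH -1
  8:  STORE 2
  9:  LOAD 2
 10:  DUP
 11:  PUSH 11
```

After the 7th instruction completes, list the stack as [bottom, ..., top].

[-2040, -1]

PUSH 40 → 40
PUSH 11 → 40 11
OVER    → 40 11 40
ADD     → 40 51
MUL     → 2040
NEG     → -2040
PUSH -1 → -2040 -1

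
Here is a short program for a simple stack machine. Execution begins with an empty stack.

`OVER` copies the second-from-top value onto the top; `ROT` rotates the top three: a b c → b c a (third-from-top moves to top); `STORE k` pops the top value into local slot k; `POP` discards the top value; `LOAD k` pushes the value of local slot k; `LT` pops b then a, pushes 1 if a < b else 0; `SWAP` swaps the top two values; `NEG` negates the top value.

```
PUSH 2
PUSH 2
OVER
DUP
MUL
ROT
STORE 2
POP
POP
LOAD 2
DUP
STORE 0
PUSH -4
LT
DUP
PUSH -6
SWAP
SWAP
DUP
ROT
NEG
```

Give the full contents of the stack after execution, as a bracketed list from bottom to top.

[0, -6, -6, 0]

PUSH 2  → [2]
PUSH 2  → [2, 2]
OVER    → [2, 2, 2]
DUP     → [2, 2, 2, 2]
MUL     → [2, 2, 4]
ROT     → [2, 4, 2]
STORE 2 → [2, 4]
POP     → [2]
POP     → []
LOAD 2  → [2]
DUP     → [2, 2]
STORE 0 → [2]
PUSH -4 → [2, -4]
LT      → [0]
DUP     → [0, 0]
PUSH -6 → [0, 0, -6]
SWAP    → [0, -6, 0]
SWAP    → [0, 0, -6]
DUP     → [0, 0, -6, -6]
ROT     → [0, -6, -6, 0]
NEG     → [0, -6, -6, 0]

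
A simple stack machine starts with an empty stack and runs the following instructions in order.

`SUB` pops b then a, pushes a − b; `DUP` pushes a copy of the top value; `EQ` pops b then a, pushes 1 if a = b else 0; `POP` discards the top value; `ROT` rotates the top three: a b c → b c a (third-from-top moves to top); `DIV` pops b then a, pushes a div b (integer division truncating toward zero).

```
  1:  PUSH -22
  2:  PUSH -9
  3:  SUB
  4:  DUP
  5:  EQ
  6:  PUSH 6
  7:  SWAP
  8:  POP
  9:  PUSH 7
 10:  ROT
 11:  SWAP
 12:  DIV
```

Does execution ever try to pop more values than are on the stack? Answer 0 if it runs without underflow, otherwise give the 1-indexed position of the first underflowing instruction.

PUSH -22 → [-22]
PUSH -9  → [-22, -9]
SUB      → [-13]
DUP      → [-13, -13]
EQ       → [1]
PUSH 6   → [1, 6]
SWAP     → [6, 1]
POP      → [6]
PUSH 7   → [6, 7]
ROT  — needs 3 operands, stack has 2 → underflow

10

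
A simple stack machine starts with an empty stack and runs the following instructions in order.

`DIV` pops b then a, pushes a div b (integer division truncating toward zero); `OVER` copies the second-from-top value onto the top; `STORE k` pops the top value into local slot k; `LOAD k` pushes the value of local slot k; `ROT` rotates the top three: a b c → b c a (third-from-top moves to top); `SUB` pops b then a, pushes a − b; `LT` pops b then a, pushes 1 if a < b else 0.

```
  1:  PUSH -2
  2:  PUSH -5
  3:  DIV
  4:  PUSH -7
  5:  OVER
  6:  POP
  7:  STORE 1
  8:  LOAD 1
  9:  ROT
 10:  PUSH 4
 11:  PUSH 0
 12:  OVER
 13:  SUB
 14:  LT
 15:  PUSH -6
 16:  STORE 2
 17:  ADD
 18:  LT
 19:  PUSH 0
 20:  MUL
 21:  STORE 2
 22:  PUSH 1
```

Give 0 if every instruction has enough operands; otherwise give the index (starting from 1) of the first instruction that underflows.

PUSH -2 → [-2]
PUSH -5 → [-2, -5]
DIV     → [0]
PUSH -7 → [0, -7]
OVER    → [0, -7, 0]
POP     → [0, -7]
STORE 1 → [0]
LOAD 1  → [0, -7]
ROT  — needs 3 operands, stack has 2 → underflow

9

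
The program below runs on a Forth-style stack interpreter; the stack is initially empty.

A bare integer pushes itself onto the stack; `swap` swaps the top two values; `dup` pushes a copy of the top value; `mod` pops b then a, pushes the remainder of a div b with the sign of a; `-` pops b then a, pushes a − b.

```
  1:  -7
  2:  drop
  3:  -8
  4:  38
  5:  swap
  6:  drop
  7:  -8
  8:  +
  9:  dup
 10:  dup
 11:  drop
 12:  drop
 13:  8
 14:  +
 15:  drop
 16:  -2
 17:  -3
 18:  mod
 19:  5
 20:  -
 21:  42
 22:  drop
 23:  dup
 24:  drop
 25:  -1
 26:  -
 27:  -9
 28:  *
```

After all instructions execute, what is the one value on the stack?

-7    -7
drop  (empty)
-8    -8
38    -8 38
swap  38 -8
drop  38
-8    38 -8
+     30
dup   30 30
dup   30 30 30
drop  30 30
drop  30
8     30 8
+     38
drop  (empty)
-2    -2
-3    -2 -3
mod   -2
5     -2 5
-     -7
42    -7 42
drop  -7
dup   -7 -7
drop  -7
-1    -7 -1
-     -6
-9    -6 -9
*     54

54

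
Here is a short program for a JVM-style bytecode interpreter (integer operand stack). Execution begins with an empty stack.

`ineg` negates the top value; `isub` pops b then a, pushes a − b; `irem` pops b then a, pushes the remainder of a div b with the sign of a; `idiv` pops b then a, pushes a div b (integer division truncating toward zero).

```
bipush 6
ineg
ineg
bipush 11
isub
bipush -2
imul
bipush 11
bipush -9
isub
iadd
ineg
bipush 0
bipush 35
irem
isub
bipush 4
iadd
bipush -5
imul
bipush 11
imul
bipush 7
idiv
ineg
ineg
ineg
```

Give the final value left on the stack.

bipush 6   [6]
ineg       [-6]
ineg       [6]
bipush 11  [6, 11]
isub       [-5]
bipush -2  [-5, -2]
imul       [10]
bipush 11  [10, 11]
bipush -9  [10, 11, -9]
isub       [10, 20]
iadd       [30]
ineg       [-30]
bipush 0   [-30, 0]
bipush 35  [-30, 0, 35]
irem       [-30, 0]
isub       [-30]
bipush 4   [-30, 4]
iadd       [-26]
bipush -5  [-26, -5]
imul       [130]
bipush 11  [130, 11]
imul       [1430]
bipush 7   [1430, 7]
idiv       [204]
ineg       [-204]
ineg       [204]
ineg       [-204]

-204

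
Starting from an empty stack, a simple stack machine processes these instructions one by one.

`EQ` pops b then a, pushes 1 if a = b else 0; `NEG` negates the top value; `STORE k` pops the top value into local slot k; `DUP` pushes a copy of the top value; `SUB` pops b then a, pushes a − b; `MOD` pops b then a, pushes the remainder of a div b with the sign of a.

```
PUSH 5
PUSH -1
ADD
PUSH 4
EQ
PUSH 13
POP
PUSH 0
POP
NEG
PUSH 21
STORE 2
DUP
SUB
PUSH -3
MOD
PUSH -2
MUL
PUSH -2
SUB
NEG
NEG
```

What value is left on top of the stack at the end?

PUSH 5   5
PUSH -1  5 -1
ADD      4
PUSH 4   4 4
EQ       1
PUSH 13  1 13
POP      1
PUSH 0   1 0
POP      1
NEG      -1
PUSH 21  -1 21
STORE 2  -1
DUP      -1 -1
SUB      0
PUSH -3  0 -3
MOD      0
PUSH -2  0 -2
MUL      0
PUSH -2  0 -2
SUB      2
NEG      -2
NEG      2

2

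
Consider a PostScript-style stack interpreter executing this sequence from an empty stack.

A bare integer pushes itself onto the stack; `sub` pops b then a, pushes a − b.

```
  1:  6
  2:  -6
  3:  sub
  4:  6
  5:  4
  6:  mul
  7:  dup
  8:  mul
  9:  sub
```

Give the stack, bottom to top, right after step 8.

6   -> [6]
-6  -> [6, -6]
sub -> [12]
6   -> [12, 6]
4   -> [12, 6, 4]
mul -> [12, 24]
dup -> [12, 24, 24]
mul -> [12, 576]

[12, 576]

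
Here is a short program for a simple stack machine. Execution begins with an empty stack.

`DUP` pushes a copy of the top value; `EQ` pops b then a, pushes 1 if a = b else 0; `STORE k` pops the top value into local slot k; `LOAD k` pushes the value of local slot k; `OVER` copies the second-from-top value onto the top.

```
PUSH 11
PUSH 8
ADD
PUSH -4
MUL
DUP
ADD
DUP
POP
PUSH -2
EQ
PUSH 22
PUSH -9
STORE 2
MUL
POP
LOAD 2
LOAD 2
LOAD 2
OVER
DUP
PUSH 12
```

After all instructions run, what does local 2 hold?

-9

PUSH 11 → 11
PUSH 8  → 11 8
ADD     → 19
PUSH -4 → 19 -4
MUL     → -76
DUP     → -76 -76
ADD     → -152
DUP     → -152 -152
POP     → -152
PUSH -2 → -152 -2
EQ      → 0
PUSH 22 → 0 22
PUSH -9 → 0 22 -9
STORE 2 → 0 22
MUL     → 0
POP     → (empty)
LOAD 2  → -9
LOAD 2  → -9 -9
LOAD 2  → -9 -9 -9
OVER    → -9 -9 -9 -9
DUP     → -9 -9 -9 -9 -9
PUSH 12 → -9 -9 -9 -9 -9 12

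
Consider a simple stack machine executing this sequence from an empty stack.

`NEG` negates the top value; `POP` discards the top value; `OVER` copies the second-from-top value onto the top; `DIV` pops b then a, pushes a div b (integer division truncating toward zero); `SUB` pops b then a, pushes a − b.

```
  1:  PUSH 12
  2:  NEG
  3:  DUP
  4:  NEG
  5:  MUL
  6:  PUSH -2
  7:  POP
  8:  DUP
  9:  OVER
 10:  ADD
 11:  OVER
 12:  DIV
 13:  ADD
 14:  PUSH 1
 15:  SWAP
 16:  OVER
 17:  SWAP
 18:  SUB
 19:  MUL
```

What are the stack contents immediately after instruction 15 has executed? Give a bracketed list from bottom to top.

[1, -142]

PUSH 12  [12]
NEG      [-12]
DUP      [-12, -12]
NEG      [-12, 12]
MUL      [-144]
PUSH -2  [-144, -2]
POP      [-144]
DUP      [-144, -144]
OVER     [-144, -144, -144]
ADD      [-144, -288]
OVER     [-144, -288, -144]
DIV      [-144, 2]
ADD      [-142]
PUSH 1   [-142, 1]
SWAP     [1, -142]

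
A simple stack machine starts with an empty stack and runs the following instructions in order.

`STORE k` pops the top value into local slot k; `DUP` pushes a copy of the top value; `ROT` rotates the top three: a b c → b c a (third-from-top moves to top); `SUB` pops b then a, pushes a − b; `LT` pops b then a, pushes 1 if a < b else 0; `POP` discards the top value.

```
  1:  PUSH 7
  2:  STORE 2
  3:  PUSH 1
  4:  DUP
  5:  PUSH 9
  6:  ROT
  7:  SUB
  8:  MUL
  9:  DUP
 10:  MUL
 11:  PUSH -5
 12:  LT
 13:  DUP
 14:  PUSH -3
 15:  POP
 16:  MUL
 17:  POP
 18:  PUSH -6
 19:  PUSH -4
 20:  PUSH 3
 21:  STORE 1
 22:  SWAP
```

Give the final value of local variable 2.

PUSH 7  → [7]
STORE 2 → []
PUSH 1  → [1]
DUP     → [1, 1]
PUSH 9  → [1, 1, 9]
ROT     → [1, 9, 1]
SUB     → [1, 8]
MUL     → [8]
DUP     → [8, 8]
MUL     → [64]
PUSH -5 → [64, -5]
LT      → [0]
DUP     → [0, 0]
PUSH -3 → [0, 0, -3]
POP     → [0, 0]
MUL     → [0]
POP     → []
PUSH -6 → [-6]
PUSH -4 → [-6, -4]
PUSH 3  → [-6, -4, 3]
STORE 1 → [-6, -4]
SWAP    → [-4, -6]

7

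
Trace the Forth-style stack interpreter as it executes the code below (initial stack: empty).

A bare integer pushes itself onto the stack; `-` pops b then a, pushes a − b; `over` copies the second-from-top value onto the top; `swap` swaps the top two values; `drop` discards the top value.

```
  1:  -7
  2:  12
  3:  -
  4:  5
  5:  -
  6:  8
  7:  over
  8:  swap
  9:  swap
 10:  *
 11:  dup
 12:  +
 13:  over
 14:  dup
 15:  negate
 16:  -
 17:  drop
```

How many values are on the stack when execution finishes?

2

-7     -> -7
12     -> -7 12
-      -> -19
5      -> -19 5
-      -> -24
8      -> -24 8
over   -> -24 8 -24
swap   -> -24 -24 8
swap   -> -24 8 -24
*      -> -24 -192
dup    -> -24 -192 -192
+      -> -24 -384
over   -> -24 -384 -24
dup    -> -24 -384 -24 -24
negate -> -24 -384 -24 24
-      -> -24 -384 -48
drop   -> -24 -384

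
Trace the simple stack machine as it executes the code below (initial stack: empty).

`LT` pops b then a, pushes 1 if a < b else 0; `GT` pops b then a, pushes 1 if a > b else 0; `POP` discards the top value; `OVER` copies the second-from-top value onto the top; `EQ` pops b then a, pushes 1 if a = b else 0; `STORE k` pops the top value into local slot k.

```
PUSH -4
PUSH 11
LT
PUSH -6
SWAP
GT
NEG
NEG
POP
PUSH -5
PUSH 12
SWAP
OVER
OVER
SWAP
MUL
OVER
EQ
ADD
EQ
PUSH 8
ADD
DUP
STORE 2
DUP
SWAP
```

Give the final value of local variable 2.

8

PUSH -4  [-4]
PUSH 11  [-4, 11]
LT       [1]
PUSH -6  [1, -6]
SWAP     [-6, 1]
GT       [0]
NEG      [0]
NEG      [0]
POP      []
PUSH -5  [-5]
PUSH 12  [-5, 12]
SWAP     [12, -5]
OVER     [12, -5, 12]
OVER     [12, -5, 12, -5]
SWAP     [12, -5, -5, 12]
MUL      [12, -5, -60]
OVER     [12, -5, -60, -5]
EQ       [12, -5, 0]
ADD      [12, -5]
EQ       [0]
PUSH 8   [0, 8]
ADD      [8]
DUP      [8, 8]
STORE 2  [8]
DUP      [8, 8]
SWAP     [8, 8]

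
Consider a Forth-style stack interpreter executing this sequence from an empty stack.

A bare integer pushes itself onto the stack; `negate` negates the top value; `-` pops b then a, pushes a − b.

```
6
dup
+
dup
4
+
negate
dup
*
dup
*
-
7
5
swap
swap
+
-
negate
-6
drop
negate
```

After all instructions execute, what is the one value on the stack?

-65536

6      : 6
dup    : 6 6
+      : 12
dup    : 12 12
4      : 12 12 4
+      : 12 16
negate : 12 -16
dup    : 12 -16 -16
*      : 12 256
dup    : 12 256 256
*      : 12 65536
-      : -65524
7      : -65524 7
5      : -65524 7 5
swap   : -65524 5 7
swap   : -65524 7 5
+      : -65524 12
-      : -65536
negate : 65536
-6     : 65536 -6
drop   : 65536
negate : -65536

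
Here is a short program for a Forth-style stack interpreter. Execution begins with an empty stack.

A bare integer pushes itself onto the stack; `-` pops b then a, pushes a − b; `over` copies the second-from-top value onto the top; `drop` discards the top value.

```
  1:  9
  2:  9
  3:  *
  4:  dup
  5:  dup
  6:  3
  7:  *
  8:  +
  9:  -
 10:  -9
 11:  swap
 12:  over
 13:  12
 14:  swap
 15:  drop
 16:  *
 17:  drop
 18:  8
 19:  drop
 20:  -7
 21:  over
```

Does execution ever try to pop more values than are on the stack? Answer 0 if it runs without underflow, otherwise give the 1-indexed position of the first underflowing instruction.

9    : [9]
9    : [9, 9]
*    : [81]
dup  : [81, 81]
dup  : [81, 81, 81]
3    : [81, 81, 81, 3]
*    : [81, 81, 243]
+    : [81, 324]
-    : [-243]
-9   : [-243, -9]
swap : [-9, -243]
over : [-9, -243, -9]
12   : [-9, -243, -9, 12]
swap : [-9, -243, 12, -9]
drop : [-9, -243, 12]
*    : [-9, -2916]
drop : [-9]
8    : [-9, 8]
drop : [-9]
-7   : [-9, -7]
over : [-9, -7, -9]

0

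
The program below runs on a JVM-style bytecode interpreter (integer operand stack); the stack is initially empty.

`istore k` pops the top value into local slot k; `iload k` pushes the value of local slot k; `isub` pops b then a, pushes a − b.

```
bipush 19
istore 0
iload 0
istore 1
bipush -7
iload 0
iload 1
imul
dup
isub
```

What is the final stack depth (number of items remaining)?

bipush 19 : 19
istore 0  : (empty)
iload 0   : 19
istore 1  : (empty)
bipush -7 : -7
iload 0   : -7 19
iload 1   : -7 19 19
imul      : -7 361
dup       : -7 361 361
isub      : -7 0

2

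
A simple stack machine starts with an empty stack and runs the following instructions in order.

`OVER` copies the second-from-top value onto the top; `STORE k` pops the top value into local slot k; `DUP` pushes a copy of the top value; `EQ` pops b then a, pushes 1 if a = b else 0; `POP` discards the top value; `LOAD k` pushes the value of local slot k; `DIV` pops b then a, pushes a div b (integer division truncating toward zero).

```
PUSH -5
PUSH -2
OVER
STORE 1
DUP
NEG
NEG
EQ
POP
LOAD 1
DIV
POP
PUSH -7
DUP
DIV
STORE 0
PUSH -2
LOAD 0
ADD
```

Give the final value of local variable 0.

1

PUSH -5  [-5]
PUSH -2  [-5, -2]
OVER     [-5, -2, -5]
STORE 1  [-5, -2]
DUP      [-5, -2, -2]
NEG      [-5, -2, 2]
NEG      [-5, -2, -2]
EQ       [-5, 1]
POP      [-5]
LOAD 1   [-5, -5]
DIV      [1]
POP      []
PUSH -7  [-7]
DUP      [-7, -7]
DIV      [1]
STORE 0  []
PUSH -2  [-2]
LOAD 0   [-2, 1]
ADD      [-1]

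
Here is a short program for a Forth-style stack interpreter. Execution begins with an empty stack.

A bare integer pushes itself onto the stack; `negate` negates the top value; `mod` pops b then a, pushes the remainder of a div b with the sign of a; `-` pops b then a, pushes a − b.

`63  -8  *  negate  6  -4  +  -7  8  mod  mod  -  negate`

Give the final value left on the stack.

63     : 63
-8     : 63 -8
*      : -504
negate : 504
6      : 504 6
-4     : 504 6 -4
+      : 504 2
-7     : 504 2 -7
8      : 504 2 -7 8
mod    : 504 2 -7
mod    : 504 2
-      : 502
negate : -502

-502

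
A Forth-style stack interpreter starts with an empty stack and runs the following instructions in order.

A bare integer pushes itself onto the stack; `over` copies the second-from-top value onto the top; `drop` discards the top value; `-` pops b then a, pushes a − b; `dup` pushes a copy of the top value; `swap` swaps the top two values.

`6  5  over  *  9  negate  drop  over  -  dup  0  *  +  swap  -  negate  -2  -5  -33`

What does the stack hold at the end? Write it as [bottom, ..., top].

[-18, -2, -5, -33]

6      → 6
5      → 6 5
over   → 6 5 6
*      → 6 30
9      → 6 30 9
negate → 6 30 -9
drop   → 6 30
over   → 6 30 6
-      → 6 24
dup    → 6 24 24
0      → 6 24 24 0
*      → 6 24 0
+      → 6 24
swap   → 24 6
-      → 18
negate → -18
-2     → -18 -2
-5     → -18 -2 -5
-33    → -18 -2 -5 -33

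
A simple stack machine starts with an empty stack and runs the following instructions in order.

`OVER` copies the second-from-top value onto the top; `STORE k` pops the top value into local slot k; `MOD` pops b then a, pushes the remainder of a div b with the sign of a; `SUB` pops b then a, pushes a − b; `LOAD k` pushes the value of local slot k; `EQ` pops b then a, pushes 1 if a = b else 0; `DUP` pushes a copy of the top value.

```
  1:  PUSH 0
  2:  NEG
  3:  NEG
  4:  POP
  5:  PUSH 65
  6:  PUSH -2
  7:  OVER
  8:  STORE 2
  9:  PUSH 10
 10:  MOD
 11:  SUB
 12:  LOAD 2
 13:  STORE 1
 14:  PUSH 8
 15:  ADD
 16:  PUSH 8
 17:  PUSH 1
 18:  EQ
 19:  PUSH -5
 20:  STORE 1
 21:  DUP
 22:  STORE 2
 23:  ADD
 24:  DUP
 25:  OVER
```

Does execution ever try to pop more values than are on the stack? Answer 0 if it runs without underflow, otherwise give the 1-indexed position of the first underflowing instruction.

PUSH 0   0
NEG      0
NEG      0
POP      (empty)
PUSH 65  65
PUSH -2  65 -2
OVER     65 -2 65
STORE 2  65 -2
PUSH 10  65 -2 10
MOD      65 -2
SUB      67
LOAD 2   67 65
STORE 1  67
PUSH 8   67 8
ADD      75
PUSH 8   75 8
PUSH 1   75 8 1
EQ       75 0
PUSH -5  75 0 -5
STORE 1  75 0
DUP      75 0 0
STORE 2  75 0
ADD      75
DUP      75 75
OVER     75 75 75

0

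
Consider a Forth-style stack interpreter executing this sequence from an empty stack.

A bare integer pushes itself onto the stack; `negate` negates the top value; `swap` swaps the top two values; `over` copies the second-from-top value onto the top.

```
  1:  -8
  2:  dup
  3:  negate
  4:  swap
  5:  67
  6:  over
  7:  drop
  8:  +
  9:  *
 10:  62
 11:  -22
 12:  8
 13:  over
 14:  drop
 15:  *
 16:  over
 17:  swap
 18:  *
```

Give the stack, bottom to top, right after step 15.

-8     -> -8
dup    -> -8 -8
negate -> -8 8
swap   -> 8 -8
67     -> 8 -8 67
over   -> 8 -8 67 -8
drop   -> 8 -8 67
+      -> 8 59
*      -> 472
62     -> 472 62
-22    -> 472 62 -22
8      -> 472 62 -22 8
over   -> 472 62 -22 8 -22
drop   -> 472 62 -22 8
*      -> 472 62 -176

[472, 62, -176]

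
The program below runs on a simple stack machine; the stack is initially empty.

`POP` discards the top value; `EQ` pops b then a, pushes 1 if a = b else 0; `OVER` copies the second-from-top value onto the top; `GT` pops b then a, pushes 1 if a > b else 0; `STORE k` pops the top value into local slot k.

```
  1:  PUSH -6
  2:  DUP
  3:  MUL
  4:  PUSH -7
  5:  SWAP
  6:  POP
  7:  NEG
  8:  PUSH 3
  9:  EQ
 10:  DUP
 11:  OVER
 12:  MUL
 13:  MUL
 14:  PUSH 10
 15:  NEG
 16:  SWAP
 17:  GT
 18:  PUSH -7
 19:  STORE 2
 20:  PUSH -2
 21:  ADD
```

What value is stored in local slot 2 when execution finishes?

-7

PUSH -6 -> [-6]
DUP     -> [-6, -6]
MUL     -> [36]
PUSH -7 -> [36, -7]
SWAP    -> [-7, 36]
POP     -> [-7]
NEG     -> [7]
PUSH 3  -> [7, 3]
EQ      -> [0]
DUP     -> [0, 0]
OVER    -> [0, 0, 0]
MUL     -> [0, 0]
MUL     -> [0]
PUSH 10 -> [0, 10]
NEG     -> [0, -10]
SWAP    -> [-10, 0]
GT      -> [0]
PUSH -7 -> [0, -7]
STORE 2 -> [0]
PUSH -2 -> [0, -2]
ADD     -> [-2]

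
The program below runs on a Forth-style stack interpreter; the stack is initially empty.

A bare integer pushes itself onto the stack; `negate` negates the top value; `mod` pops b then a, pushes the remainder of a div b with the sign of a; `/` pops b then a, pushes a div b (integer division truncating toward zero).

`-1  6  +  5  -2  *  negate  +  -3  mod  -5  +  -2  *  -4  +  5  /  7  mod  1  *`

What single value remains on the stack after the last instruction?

-1      -1
6       -1 6
+       5
5       5 5
-2      5 5 -2
*       5 -10
negate  5 10
+       15
-3      15 -3
mod     0
-5      0 -5
+       -5
-2      -5 -2
*       10
-4      10 -4
+       6
5       6 5
/       1
7       1 7
mod     1
1       1 1
*       1

1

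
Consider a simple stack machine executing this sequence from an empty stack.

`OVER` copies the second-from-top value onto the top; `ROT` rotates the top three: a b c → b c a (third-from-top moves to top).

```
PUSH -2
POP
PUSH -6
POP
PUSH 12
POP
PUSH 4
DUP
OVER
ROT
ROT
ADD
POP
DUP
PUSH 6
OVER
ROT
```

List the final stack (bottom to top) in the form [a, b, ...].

PUSH -2 -> -2
POP     -> (empty)
PUSH -6 -> -6
POP     -> (empty)
PUSH 12 -> 12
POP     -> (empty)
PUSH 4  -> 4
DUP     -> 4 4
OVER    -> 4 4 4
ROT     -> 4 4 4
ROT     -> 4 4 4
ADD     -> 4 8
POP     -> 4
DUP     -> 4 4
PUSH 6  -> 4 4 6
OVER    -> 4 4 6 4
ROT     -> 4 6 4 4

[4, 6, 4, 4]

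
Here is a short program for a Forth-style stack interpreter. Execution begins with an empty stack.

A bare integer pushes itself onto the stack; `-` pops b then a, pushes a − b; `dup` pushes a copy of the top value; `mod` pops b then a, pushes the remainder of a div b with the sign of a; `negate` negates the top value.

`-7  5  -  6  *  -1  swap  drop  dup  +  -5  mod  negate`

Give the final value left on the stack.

-7     → -7
5      → -7 5
-      → -12
6      → -12 6
*      → -72
-1     → -72 -1
swap   → -1 -72
drop   → -1
dup    → -1 -1
+      → -2
-5     → -2 -5
mod    → -2
negate → 2

2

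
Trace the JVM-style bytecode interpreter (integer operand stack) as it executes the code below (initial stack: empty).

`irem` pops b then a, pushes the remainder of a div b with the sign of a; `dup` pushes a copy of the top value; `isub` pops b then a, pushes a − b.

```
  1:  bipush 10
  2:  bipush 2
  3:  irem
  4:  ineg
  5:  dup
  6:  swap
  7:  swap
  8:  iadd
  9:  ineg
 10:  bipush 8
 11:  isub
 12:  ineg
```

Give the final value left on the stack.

bipush 10 -> [10]
bipush 2  -> [10, 2]
irem      -> [0]
ineg      -> [0]
dup       -> [0, 0]
swap      -> [0, 0]
swap      -> [0, 0]
iadd      -> [0]
ineg      -> [0]
bipush 8  -> [0, 8]
isub      -> [-8]
ineg      -> [8]

8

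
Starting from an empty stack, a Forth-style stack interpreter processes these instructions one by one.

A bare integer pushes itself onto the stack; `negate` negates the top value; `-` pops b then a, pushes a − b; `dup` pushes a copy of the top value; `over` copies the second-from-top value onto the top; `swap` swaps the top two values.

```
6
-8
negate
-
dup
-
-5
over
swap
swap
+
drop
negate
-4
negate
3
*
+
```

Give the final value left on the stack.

12

6      → [6]
-8     → [6, -8]
negate → [6, 8]
-      → [-2]
dup    → [-2, -2]
-      → [0]
-5     → [0, -5]
over   → [0, -5, 0]
swap   → [0, 0, -5]
swap   → [0, -5, 0]
+      → [0, -5]
drop   → [0]
negate → [0]
-4     → [0, -4]
negate → [0, 4]
3      → [0, 4, 3]
*      → [0, 12]
+      → [12]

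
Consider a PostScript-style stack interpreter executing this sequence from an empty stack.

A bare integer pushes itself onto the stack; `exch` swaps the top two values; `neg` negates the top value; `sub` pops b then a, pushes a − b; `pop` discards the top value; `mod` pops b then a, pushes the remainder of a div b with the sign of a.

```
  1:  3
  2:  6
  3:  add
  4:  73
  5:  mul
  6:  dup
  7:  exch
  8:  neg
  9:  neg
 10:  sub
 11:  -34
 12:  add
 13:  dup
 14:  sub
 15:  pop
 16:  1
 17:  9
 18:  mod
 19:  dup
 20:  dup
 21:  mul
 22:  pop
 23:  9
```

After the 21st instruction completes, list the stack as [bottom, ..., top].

3    : [3]
6    : [3, 6]
add  : [9]
73   : [9, 73]
mul  : [657]
dup  : [657, 657]
exch : [657, 657]
neg  : [657, -657]
neg  : [657, 657]
sub  : [0]
-34  : [0, -34]
add  : [-34]
dup  : [-34, -34]
sub  : [0]
pop  : []
1    : [1]
9    : [1, 9]
mod  : [1]
dup  : [1, 1]
dup  : [1, 1, 1]
mul  : [1, 1]

[1, 1]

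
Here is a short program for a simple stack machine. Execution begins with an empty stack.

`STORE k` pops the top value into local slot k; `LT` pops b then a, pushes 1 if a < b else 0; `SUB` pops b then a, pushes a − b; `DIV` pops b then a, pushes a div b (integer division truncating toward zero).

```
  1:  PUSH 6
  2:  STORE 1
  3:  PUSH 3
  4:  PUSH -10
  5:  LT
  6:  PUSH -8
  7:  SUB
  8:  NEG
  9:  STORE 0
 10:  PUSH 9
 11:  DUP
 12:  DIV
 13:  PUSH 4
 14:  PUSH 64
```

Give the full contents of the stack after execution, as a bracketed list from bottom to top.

[1, 4, 64]

PUSH 6    6
STORE 1   (empty)
PUSH 3    3
PUSH -10  3 -10
LT        0
PUSH -8   0 -8
SUB       8
NEG       -8
STORE 0   (empty)
PUSH 9    9
DUP       9 9
DIV       1
PUSH 4    1 4
PUSH 64   1 4 64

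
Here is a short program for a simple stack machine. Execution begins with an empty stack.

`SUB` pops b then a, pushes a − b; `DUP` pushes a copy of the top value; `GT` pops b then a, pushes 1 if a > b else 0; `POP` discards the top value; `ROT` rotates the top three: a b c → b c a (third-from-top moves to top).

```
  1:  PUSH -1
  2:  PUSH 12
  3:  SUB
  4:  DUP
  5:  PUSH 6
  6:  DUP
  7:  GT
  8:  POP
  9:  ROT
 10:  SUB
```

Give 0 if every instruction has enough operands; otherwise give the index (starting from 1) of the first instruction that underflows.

PUSH -1 : [-1]
PUSH 12 : [-1, 12]
SUB     : [-13]
DUP     : [-13, -13]
PUSH 6  : [-13, -13, 6]
DUP     : [-13, -13, 6, 6]
GT      : [-13, -13, 0]
POP     : [-13, -13]
ROT  — needs 3 operands, stack has 2 → underflow

9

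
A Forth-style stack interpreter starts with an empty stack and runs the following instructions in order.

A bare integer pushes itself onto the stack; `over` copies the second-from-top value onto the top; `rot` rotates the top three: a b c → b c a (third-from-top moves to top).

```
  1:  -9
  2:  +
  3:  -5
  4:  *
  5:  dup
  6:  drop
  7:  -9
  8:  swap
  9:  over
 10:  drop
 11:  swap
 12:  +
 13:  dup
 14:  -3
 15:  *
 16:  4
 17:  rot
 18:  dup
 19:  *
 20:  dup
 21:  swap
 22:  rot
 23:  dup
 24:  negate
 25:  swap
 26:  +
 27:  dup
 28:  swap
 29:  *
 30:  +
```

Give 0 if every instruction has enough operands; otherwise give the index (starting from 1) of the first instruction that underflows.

-9  -9
+  — needs 2 operands, stack has 1 → underflow

2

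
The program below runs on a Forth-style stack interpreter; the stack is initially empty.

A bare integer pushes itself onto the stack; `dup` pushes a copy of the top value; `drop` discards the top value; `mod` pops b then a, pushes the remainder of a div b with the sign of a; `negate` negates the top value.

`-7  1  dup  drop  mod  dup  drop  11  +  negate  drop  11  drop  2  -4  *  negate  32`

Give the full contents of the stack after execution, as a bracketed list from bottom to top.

-7      [-7]
1       [-7, 1]
dup     [-7, 1, 1]
drop    [-7, 1]
mod     [0]
dup     [0, 0]
drop    [0]
11      [0, 11]
+       [11]
negate  [-11]
drop    []
11      [11]
drop    []
2       [2]
-4      [2, -4]
*       [-8]
negate  [8]
32      [8, 32]

[8, 32]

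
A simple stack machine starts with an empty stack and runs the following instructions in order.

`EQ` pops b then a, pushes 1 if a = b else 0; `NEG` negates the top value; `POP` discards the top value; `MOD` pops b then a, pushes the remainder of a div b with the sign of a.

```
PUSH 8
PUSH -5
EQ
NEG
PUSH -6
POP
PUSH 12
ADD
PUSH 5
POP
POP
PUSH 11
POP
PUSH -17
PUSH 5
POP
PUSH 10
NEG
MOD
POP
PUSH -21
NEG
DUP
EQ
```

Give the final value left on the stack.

PUSH 8   -> 8
PUSH -5  -> 8 -5
EQ       -> 0
NEG      -> 0
PUSH -6  -> 0 -6
POP      -> 0
PUSH 12  -> 0 12
ADD      -> 12
PUSH 5   -> 12 5
POP      -> 12
POP      -> (empty)
PUSH 11  -> 11
POP      -> (empty)
PUSH -17 -> -17
PUSH 5   -> -17 5
POP      -> -17
PUSH 10  -> -17 10
NEG      -> -17 -10
MOD      -> -7
POP      -> (empty)
PUSH -21 -> -21
NEG      -> 21
DUP      -> 21 21
EQ       -> 1

1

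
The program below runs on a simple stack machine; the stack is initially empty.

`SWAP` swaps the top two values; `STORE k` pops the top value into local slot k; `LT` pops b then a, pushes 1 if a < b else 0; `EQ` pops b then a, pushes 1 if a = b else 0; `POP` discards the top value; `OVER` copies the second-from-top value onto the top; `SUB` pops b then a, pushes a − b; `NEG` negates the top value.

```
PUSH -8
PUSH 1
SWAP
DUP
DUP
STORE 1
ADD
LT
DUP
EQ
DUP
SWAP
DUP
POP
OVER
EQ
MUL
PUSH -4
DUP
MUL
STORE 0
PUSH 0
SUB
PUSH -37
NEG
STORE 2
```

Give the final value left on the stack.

PUSH -8  -> [-8]
PUSH 1   -> [-8, 1]
SWAP     -> [1, -8]
DUP      -> [1, -8, -8]
DUP      -> [1, -8, -8, -8]
STORE 1  -> [1, -8, -8]
ADD      -> [1, -16]
LT       -> [0]
DUP      -> [0, 0]
EQ       -> [1]
DUP      -> [1, 1]
SWAP     -> [1, 1]
DUP      -> [1, 1, 1]
POP      -> [1, 1]
OVER     -> [1, 1, 1]
EQ       -> [1, 1]
MUL      -> [1]
PUSH -4  -> [1, -4]
DUP      -> [1, -4, -4]
MUL      -> [1, 16]
STORE 0  -> [1]
PUSH 0   -> [1, 0]
SUB      -> [1]
PUSH -37 -> [1, -37]
NEG      -> [1, 37]
STORE 2  -> [1]

1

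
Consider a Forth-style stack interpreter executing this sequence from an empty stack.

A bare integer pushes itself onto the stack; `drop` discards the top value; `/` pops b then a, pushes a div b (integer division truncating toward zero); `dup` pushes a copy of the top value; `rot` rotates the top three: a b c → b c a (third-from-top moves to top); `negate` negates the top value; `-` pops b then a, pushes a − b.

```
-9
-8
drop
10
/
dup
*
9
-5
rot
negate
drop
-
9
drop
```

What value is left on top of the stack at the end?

-9     → -9
-8     → -9 -8
drop   → -9
10     → -9 10
/      → 0
dup    → 0 0
*      → 0
9      → 0 9
-5     → 0 9 -5
rot    → 9 -5 0
negate → 9 -5 0
drop   → 9 -5
-      → 14
9      → 14 9
drop   → 14

14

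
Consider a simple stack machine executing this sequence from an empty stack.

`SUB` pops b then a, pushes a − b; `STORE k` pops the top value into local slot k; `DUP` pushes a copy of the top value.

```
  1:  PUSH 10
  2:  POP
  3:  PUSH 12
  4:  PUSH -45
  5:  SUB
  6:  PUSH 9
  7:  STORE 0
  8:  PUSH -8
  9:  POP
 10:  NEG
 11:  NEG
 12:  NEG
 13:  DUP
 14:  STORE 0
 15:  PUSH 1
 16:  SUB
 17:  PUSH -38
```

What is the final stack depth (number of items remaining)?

2

PUSH 10  -> [10]
POP      -> []
PUSH 12  -> [12]
PUSH -45 -> [12, -45]
SUB      -> [57]
PUSH 9   -> [57, 9]
STORE 0  -> [57]
PUSH -8  -> [57, -8]
POP      -> [57]
NEG      -> [-57]
NEG      -> [57]
NEG      -> [-57]
DUP      -> [-57, -57]
STORE 0  -> [-57]
PUSH 1   -> [-57, 1]
SUB      -> [-58]
PUSH -38 -> [-58, -38]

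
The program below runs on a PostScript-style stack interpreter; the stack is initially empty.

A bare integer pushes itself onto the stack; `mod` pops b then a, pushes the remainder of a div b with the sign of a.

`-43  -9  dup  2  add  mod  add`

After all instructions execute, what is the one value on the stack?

-45

-43 -> -43
-9  -> -43 -9
dup -> -43 -9 -9
2   -> -43 -9 -9 2
add -> -43 -9 -7
mod -> -43 -2
add -> -45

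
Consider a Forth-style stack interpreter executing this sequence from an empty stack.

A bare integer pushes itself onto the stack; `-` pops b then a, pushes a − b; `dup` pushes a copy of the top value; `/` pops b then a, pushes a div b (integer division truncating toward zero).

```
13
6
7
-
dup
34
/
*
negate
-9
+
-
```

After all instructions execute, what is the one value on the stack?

22

13      13
6       13 6
7       13 6 7
-       13 -1
dup     13 -1 -1
34      13 -1 -1 34
/       13 -1 0
*       13 0
negate  13 0
-9      13 0 -9
+       13 -9
-       22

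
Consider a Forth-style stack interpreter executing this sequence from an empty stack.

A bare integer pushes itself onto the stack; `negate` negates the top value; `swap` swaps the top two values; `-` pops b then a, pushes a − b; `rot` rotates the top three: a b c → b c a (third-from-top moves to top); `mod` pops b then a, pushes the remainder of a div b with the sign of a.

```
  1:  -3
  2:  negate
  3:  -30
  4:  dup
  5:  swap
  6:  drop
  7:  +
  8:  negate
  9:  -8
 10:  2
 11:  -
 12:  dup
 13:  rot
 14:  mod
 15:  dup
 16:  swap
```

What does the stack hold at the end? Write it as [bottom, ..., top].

-3     : -3
negate : 3
-30    : 3 -30
dup    : 3 -30 -30
swap   : 3 -30 -30
drop   : 3 -30
+      : -27
negate : 27
-8     : 27 -8
2      : 27 -8 2
-      : 27 -10
dup    : 27 -10 -10
rot    : -10 -10 27
mod    : -10 -10
dup    : -10 -10 -10
swap   : -10 -10 -10

[-10, -10, -10]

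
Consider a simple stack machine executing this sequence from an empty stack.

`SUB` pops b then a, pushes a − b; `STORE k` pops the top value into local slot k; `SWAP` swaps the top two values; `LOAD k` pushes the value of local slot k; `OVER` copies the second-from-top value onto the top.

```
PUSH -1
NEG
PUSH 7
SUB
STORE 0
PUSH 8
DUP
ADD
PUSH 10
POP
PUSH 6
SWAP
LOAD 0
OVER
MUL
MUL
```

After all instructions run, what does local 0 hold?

PUSH -1 : [-1]
NEG     : [1]
PUSH 7  : [1, 7]
SUB     : [-6]
STORE 0 : []
PUSH 8  : [8]
DUP     : [8, 8]
ADD     : [16]
PUSH 10 : [16, 10]
POP     : [16]
PUSH 6  : [16, 6]
SWAP    : [6, 16]
LOAD 0  : [6, 16, -6]
OVER    : [6, 16, -6, 16]
MUL     : [6, 16, -96]
MUL     : [6, -1536]

-6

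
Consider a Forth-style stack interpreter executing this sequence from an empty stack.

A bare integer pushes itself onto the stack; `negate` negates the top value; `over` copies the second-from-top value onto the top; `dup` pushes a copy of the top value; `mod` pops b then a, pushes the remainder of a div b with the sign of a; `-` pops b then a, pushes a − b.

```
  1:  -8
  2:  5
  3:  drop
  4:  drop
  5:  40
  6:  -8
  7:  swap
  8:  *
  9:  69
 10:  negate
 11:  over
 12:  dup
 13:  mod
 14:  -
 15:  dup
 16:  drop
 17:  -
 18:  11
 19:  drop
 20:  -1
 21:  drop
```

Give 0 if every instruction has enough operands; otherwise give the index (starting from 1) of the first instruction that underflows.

-8     → [-8]
5      → [-8, 5]
drop   → [-8]
drop   → []
40     → [40]
-8     → [40, -8]
swap   → [-8, 40]
*      → [-320]
69     → [-320, 69]
negate → [-320, -69]
over   → [-320, -69, -320]
dup    → [-320, -69, -320, -320]
mod    → [-320, -69, 0]
-      → [-320, -69]
dup    → [-320, -69, -69]
drop   → [-320, -69]
-      → [-251]
11     → [-251, 11]
drop   → [-251]
-1     → [-251, -1]
drop   → [-251]

0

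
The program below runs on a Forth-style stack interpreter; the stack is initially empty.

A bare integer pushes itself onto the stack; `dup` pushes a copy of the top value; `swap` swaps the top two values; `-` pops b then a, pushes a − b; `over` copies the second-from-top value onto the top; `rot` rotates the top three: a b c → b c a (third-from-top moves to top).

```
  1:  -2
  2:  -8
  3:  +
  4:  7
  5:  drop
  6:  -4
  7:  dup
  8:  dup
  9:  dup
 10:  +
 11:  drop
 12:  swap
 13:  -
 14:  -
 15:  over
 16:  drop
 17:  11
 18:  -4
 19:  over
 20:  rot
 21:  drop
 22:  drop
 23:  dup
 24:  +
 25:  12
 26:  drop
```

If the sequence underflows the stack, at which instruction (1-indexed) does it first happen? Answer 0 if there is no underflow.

-2   : -2
-8   : -2 -8
+    : -10
7    : -10 7
drop : -10
-4   : -10 -4
dup  : -10 -4 -4
dup  : -10 -4 -4 -4
dup  : -10 -4 -4 -4 -4
+    : -10 -4 -4 -8
drop : -10 -4 -4
swap : -10 -4 -4
-    : -10 0
-    : -10
over  — needs 2 operands, stack has 1 → underflow

15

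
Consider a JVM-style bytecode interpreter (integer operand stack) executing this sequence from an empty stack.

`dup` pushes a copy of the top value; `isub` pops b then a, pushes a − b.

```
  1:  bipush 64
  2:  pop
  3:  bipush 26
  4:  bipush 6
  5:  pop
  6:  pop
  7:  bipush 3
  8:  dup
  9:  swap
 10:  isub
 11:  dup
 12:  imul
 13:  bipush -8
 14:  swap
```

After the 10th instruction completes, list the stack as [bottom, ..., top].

bipush 64 : [64]
pop       : []
bipush 26 : [26]
bipush 6  : [26, 6]
pop       : [26]
pop       : []
bipush 3  : [3]
dup       : [3, 3]
swap      : [3, 3]
isub      : [0]

[0]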